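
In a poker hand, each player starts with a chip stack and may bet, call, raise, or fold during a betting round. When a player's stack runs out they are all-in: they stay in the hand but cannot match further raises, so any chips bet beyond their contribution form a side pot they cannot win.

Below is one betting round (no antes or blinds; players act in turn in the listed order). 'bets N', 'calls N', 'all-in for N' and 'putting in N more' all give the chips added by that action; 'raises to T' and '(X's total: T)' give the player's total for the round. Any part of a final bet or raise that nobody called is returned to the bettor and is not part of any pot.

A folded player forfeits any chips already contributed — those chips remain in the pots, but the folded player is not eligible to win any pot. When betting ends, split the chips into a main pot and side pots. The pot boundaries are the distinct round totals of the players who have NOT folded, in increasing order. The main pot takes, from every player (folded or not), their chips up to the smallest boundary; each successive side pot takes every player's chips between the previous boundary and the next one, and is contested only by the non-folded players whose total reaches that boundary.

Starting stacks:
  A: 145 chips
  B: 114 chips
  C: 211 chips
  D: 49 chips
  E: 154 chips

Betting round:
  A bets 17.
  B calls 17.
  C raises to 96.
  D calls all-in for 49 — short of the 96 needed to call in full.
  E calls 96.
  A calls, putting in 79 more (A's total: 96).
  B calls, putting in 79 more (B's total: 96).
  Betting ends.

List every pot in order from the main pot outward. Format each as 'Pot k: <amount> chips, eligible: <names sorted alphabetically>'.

Pot 1: 245 chips, eligible: A, B, C, D, E
Pot 2: 188 chips, eligible: A, B, C, E

Derivation:
Contributions: A=96, B=96, C=96, D=49, E=96
Pot levels (distinct totals of non-folded players): 49, 96
Layer 1-49: 49 each from A, B, C, D, E = 49*5 = 245 chips; eligible A, B, C, D, E
Layer 50-96: 47 each from A, B, C, E = 47*4 = 188 chips; eligible A, B, C, E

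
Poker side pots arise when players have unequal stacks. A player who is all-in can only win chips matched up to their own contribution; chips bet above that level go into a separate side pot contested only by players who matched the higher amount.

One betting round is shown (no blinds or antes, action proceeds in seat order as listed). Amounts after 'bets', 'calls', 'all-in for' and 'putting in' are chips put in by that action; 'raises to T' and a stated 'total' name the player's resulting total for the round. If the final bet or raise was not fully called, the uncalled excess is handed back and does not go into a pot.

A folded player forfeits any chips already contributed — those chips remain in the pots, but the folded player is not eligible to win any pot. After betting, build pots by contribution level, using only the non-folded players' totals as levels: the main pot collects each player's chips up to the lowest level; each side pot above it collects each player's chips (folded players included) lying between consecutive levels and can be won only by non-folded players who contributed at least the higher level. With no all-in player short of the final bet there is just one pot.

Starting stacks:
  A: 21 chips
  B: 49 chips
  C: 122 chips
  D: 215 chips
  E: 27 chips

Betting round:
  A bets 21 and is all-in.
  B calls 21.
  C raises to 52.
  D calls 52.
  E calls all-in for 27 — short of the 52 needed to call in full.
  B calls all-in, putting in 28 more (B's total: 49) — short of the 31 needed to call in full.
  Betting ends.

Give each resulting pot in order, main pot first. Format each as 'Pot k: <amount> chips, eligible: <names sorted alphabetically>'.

Pot 1: 105 chips, eligible: A, B, C, D, E
Pot 2: 24 chips, eligible: B, C, D, E
Pot 3: 66 chips, eligible: B, C, D
Pot 4: 6 chips, eligible: C, D

Derivation:
Contributions: A=21, B=49, C=52, D=52, E=27
Pot levels (distinct totals of non-folded players): 21, 27, 49, 52
Layer 1-21: 21 each from A, B, C, D, E = 21*5 = 105 chips; eligible A, B, C, D, E
Layer 22-27: 6 each from B, C, D, E = 6*4 = 24 chips; eligible B, C, D, E
Layer 28-49: 22 each from B, C, D = 22*3 = 66 chips; eligible B, C, D
Layer 50-52: 3 each from C, D = 3*2 = 6 chips; eligible C, D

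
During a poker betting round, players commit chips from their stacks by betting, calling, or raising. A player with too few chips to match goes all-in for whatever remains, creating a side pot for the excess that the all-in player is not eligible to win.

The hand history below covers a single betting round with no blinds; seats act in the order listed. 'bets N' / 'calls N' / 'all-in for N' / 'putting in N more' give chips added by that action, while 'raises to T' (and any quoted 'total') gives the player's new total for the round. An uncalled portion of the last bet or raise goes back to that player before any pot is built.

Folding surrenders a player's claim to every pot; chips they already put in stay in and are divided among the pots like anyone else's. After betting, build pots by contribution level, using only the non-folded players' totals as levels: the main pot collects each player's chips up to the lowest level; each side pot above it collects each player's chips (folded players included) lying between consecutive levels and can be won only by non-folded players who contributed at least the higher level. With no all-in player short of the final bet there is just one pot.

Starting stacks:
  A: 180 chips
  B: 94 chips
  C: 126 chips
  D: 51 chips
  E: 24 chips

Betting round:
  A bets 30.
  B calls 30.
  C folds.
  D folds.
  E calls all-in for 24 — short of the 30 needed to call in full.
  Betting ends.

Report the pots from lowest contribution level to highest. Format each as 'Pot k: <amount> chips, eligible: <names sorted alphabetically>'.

Pot 1: 72 chips, eligible: A, B, E
Pot 2: 12 chips, eligible: A, B

Derivation:
Contributions: A=30, B=30, E=24
Folded: C, D
Pot levels (distinct totals of non-folded players): 24, 30
Layer 1-24: 24 each from A, B, E = 24*3 = 72 chips; eligible A, B, E
Layer 25-30: 6 each from A, B = 6*2 = 12 chips; eligible A, B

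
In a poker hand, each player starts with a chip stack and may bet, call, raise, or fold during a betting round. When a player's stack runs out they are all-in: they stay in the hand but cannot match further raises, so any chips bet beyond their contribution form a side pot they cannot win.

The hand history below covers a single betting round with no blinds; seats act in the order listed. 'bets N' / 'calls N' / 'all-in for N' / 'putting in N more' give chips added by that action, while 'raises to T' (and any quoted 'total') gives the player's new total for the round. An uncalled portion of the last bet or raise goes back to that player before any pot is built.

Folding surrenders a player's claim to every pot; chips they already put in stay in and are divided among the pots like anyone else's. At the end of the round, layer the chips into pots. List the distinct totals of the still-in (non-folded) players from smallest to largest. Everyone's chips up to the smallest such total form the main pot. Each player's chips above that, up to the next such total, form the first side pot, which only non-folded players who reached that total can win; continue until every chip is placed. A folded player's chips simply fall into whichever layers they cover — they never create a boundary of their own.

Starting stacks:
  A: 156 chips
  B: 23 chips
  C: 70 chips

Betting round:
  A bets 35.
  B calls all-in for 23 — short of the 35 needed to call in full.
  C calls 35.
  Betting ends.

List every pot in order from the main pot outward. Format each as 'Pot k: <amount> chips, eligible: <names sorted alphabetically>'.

Contributions: A=35, B=23, C=35
Pot levels (distinct totals of non-folded players): 23, 35
Layer 1-23: 23 each from A, B, C = 23*3 = 69 chips; eligible A, B, C
Layer 24-35: 12 each from A, C = 12*2 = 24 chips; eligible A, C

Pot 1: 69 chips, eligible: A, B, C
Pot 2: 24 chips, eligible: A, C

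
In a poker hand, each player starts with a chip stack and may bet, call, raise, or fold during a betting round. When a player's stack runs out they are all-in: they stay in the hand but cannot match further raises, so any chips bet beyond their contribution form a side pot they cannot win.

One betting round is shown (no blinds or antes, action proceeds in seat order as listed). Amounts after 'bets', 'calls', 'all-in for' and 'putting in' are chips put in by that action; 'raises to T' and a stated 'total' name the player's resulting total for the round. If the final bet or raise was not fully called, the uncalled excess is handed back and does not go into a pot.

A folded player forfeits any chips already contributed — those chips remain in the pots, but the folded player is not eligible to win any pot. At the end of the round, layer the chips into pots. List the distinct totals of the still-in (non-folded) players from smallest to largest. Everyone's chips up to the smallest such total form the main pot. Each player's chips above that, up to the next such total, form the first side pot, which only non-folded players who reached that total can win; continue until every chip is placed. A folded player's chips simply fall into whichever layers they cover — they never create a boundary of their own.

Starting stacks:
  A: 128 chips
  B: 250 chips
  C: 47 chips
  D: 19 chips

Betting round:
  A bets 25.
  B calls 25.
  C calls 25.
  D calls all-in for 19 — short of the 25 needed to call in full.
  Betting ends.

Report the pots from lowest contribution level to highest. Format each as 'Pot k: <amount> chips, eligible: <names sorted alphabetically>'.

Contributions: A=25, B=25, C=25, D=19
Pot levels (distinct totals of non-folded players): 19, 25
Layer 1-19: 19 each from A, B, C, D = 19*4 = 76 chips; eligible A, B, C, D
Layer 20-25: 6 each from A, B, C = 6*3 = 18 chips; eligible A, B, C

Pot 1: 76 chips, eligible: A, B, C, D
Pot 2: 18 chips, eligible: A, B, C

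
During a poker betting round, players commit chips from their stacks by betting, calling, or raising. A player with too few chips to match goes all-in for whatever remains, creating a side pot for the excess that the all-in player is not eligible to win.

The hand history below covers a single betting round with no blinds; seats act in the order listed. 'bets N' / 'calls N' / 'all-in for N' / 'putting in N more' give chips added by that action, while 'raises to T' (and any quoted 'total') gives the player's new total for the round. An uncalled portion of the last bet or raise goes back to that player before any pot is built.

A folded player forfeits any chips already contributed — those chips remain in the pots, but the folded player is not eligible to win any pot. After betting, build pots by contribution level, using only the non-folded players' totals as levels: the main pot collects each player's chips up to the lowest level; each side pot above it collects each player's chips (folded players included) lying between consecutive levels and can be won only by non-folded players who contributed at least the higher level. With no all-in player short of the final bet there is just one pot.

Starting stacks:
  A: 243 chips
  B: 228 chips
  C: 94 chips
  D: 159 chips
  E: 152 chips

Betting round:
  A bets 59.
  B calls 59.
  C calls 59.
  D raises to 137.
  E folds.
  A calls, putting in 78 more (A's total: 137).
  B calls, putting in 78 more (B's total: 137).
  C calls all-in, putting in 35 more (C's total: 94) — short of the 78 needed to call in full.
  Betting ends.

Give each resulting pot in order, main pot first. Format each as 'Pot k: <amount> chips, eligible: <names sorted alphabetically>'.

Contributions: A=137, B=137, C=94, D=137
Folded: E
Pot levels (distinct totals of non-folded players): 94, 137
Layer 1-94: 94 each from A, B, C, D = 94*4 = 376 chips; eligible A, B, C, D
Layer 95-137: 43 each from A, B, D = 43*3 = 129 chips; eligible A, B, D

Pot 1: 376 chips, eligible: A, B, C, D
Pot 2: 129 chips, eligible: A, B, D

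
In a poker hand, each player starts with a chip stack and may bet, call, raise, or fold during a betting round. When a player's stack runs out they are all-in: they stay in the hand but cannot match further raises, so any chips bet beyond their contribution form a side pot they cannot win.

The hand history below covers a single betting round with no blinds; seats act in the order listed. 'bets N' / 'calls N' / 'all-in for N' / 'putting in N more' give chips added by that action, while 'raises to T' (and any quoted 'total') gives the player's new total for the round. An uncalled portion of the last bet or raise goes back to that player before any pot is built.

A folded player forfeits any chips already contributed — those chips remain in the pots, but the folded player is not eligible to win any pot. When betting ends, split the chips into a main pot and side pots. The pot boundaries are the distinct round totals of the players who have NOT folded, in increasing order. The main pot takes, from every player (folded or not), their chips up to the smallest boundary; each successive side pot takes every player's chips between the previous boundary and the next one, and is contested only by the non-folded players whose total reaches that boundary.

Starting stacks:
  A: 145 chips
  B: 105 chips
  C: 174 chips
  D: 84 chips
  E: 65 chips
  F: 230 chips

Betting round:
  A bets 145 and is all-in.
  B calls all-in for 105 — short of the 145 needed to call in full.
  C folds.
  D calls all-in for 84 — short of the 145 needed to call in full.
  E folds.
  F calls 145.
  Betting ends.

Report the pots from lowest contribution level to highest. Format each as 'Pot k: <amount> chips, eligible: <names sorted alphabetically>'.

Pot 1: 336 chips, eligible: A, B, D, F
Pot 2: 63 chips, eligible: A, B, F
Pot 3: 80 chips, eligible: A, F

Derivation:
Contributions: A=145, B=105, D=84, F=145
Folded: C, E
Pot levels (distinct totals of non-folded players): 84, 105, 145
Layer 1-84: 84 each from A, B, D, F = 84*4 = 336 chips; eligible A, B, D, F
Layer 85-105: 21 each from A, B, F = 21*3 = 63 chips; eligible A, B, F
Layer 106-145: 40 each from A, F = 40*2 = 80 chips; eligible A, F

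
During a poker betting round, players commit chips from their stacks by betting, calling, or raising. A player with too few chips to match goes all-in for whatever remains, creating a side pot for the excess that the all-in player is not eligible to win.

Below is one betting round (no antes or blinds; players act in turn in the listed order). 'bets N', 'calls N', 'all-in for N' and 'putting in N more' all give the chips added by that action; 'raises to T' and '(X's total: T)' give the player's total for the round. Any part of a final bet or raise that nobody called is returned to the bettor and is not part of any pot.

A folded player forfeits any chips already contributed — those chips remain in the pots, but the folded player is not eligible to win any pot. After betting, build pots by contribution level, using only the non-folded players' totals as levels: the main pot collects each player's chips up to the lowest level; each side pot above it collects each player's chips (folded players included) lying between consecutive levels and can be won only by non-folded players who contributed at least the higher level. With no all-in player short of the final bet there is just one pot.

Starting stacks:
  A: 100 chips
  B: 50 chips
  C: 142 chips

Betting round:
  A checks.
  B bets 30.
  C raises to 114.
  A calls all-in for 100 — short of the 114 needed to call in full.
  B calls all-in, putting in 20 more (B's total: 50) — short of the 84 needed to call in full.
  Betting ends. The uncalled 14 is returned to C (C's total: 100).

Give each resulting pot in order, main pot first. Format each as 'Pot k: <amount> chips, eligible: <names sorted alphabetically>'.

Contributions (after 14 returned to C): A=100, B=50, C=100
Pot levels (distinct totals of non-folded players): 50, 100
Layer 1-50: 50 each from A, B, C = 50*3 = 150 chips; eligible A, B, C
Layer 51-100: 50 each from A, C = 50*2 = 100 chips; eligible A, C

Pot 1: 150 chips, eligible: A, B, C
Pot 2: 100 chips, eligible: A, C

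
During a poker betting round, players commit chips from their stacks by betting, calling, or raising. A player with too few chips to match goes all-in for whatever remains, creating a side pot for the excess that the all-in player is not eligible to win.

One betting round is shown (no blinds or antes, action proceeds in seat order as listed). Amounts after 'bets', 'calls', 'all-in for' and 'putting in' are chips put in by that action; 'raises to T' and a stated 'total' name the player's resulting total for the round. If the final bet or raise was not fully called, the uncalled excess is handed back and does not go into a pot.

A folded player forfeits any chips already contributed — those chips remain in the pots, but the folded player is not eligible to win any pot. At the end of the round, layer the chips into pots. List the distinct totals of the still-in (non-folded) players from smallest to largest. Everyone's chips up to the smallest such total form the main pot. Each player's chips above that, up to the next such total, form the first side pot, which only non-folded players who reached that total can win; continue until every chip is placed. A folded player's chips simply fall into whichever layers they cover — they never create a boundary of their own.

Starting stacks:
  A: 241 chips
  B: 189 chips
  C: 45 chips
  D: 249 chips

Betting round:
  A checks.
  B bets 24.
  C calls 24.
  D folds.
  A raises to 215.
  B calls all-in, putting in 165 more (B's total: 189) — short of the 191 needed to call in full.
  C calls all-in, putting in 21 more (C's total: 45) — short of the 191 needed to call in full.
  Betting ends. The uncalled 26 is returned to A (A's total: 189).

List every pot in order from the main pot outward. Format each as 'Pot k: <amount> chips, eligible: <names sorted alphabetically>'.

Pot 1: 135 chips, eligible: A, B, C
Pot 2: 288 chips, eligible: A, B

Derivation:
Contributions (after 26 returned to A): A=189, B=189, C=45
Folded: D
Pot levels (distinct totals of non-folded players): 45, 189
Layer 1-45: 45 each from A, B, C = 45*3 = 135 chips; eligible A, B, C
Layer 46-189: 144 each from A, B = 144*2 = 288 chips; eligible A, B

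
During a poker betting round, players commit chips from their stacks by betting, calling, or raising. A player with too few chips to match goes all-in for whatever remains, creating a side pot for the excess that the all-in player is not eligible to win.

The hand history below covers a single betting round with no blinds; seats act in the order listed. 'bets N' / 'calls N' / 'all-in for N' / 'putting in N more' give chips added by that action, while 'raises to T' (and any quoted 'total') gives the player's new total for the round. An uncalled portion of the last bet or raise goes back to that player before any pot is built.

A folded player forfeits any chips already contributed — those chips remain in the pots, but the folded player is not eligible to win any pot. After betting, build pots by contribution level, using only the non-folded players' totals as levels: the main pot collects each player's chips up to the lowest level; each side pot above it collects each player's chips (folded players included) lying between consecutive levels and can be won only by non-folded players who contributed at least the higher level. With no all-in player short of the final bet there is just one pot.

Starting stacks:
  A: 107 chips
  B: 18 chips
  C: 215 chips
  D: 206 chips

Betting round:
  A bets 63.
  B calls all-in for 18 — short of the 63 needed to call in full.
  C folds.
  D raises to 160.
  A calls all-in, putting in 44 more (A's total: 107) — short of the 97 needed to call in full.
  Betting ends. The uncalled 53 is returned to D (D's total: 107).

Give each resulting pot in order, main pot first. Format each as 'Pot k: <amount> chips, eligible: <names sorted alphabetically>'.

Contributions (after 53 returned to D): A=107, B=18, D=107
Folded: C
Pot levels (distinct totals of non-folded players): 18, 107
Layer 1-18: 18 each from A, B, D = 18*3 = 54 chips; eligible A, B, D
Layer 19-107: 89 each from A, D = 89*2 = 178 chips; eligible A, D

Pot 1: 54 chips, eligible: A, B, D
Pot 2: 178 chips, eligible: A, D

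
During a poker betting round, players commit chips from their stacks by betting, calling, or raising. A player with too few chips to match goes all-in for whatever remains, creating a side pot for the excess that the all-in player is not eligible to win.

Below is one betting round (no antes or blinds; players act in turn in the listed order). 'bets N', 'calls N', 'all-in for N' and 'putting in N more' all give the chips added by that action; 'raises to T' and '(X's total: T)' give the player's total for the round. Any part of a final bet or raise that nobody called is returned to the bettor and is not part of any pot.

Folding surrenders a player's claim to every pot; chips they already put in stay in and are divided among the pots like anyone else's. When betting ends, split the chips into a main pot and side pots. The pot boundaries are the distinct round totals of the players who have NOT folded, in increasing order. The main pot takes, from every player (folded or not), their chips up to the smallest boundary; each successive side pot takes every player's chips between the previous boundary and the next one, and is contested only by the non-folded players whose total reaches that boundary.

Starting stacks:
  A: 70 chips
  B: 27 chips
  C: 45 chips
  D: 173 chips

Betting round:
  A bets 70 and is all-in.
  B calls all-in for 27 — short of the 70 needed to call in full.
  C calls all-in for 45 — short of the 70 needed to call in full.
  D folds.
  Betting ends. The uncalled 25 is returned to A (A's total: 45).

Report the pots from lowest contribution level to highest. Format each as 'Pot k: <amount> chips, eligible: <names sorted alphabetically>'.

Pot 1: 81 chips, eligible: A, B, C
Pot 2: 36 chips, eligible: A, C

Derivation:
Contributions (after 25 returned to A): A=45, B=27, C=45
Folded: D
Pot levels (distinct totals of non-folded players): 27, 45
Layer 1-27: 27 each from A, B, C = 27*3 = 81 chips; eligible A, B, C
Layer 28-45: 18 each from A, C = 18*2 = 36 chips; eligible A, C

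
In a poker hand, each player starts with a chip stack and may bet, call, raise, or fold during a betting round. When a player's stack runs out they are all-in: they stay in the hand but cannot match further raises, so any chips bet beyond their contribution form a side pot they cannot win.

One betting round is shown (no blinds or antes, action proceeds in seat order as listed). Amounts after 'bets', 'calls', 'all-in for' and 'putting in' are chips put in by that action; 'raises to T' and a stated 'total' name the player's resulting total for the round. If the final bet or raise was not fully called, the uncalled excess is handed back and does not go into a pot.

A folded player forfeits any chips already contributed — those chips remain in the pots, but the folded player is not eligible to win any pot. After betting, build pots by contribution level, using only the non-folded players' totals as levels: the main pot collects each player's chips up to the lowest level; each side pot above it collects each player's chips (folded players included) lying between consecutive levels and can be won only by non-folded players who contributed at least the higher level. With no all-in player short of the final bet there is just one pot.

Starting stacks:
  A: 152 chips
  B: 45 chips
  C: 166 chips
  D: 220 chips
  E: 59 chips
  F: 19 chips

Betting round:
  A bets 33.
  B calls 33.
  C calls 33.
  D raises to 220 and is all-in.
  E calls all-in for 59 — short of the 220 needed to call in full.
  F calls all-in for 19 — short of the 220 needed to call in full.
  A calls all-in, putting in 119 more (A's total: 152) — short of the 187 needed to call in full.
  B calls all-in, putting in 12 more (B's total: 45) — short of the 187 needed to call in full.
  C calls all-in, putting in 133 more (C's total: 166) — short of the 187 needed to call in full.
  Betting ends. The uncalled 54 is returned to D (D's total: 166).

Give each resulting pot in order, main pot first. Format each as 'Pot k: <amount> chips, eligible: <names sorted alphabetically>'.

Contributions (after 54 returned to D): A=152, B=45, C=166, D=166, E=59, F=19
Pot levels (distinct totals of non-folded players): 19, 45, 59, 152, 166
Layer 1-19: 19 each from A, B, C, D, E, F = 19*6 = 114 chips; eligible A, B, C, D, E, F
Layer 20-45: 26 each from A, B, C, D, E = 26*5 = 130 chips; eligible A, B, C, D, E
Layer 46-59: 14 each from A, C, D, E = 14*4 = 56 chips; eligible A, C, D, E
Layer 60-152: 93 each from A, C, D = 93*3 = 279 chips; eligible A, C, D
Layer 153-166: 14 each from C, D = 14*2 = 28 chips; eligible C, D

Pot 1: 114 chips, eligible: A, B, C, D, E, F
Pot 2: 130 chips, eligible: A, B, C, D, E
Pot 3: 56 chips, eligible: A, C, D, E
Pot 4: 279 chips, eligible: A, C, D
Pot 5: 28 chips, eligible: C, D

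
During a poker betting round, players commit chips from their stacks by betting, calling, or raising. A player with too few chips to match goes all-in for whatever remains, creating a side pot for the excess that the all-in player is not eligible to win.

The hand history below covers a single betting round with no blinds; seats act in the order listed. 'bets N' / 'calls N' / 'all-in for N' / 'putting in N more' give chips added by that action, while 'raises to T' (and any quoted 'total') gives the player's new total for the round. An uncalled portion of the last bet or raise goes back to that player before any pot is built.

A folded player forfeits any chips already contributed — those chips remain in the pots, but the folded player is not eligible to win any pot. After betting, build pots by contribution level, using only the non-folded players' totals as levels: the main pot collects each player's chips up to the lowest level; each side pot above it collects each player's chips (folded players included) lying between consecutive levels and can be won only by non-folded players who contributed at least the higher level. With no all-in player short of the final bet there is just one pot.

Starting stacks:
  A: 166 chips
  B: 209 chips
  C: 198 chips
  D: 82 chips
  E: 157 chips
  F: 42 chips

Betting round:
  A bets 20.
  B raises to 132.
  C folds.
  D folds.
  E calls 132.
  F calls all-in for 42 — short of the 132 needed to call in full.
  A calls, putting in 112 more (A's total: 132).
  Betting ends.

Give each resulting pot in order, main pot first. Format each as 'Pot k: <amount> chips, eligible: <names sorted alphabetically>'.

Pot 1: 168 chips, eligible: A, B, E, F
Pot 2: 270 chips, eligible: A, B, E

Derivation:
Contributions: A=132, B=132, E=132, F=42
Folded: C, D
Pot levels (distinct totals of non-folded players): 42, 132
Layer 1-42: 42 each from A, B, E, F = 42*4 = 168 chips; eligible A, B, E, F
Layer 43-132: 90 each from A, B, E = 90*3 = 270 chips; eligible A, B, E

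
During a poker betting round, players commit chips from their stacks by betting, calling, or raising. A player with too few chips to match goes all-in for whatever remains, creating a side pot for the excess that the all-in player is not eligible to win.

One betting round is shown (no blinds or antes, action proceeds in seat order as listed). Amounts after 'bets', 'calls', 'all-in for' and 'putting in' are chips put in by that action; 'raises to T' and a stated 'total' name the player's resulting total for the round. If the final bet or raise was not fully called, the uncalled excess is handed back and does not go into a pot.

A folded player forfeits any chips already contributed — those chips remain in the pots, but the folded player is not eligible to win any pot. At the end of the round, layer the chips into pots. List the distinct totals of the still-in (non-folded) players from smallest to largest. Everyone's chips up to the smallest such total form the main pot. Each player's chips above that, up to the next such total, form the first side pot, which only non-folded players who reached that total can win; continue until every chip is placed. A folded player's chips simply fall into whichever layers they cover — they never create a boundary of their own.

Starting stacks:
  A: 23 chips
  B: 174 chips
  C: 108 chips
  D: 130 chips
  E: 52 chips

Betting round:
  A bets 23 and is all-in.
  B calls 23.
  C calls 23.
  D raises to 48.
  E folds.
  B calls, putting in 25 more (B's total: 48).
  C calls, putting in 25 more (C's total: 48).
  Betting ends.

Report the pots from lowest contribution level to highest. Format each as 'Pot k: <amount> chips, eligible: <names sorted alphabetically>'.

Contributions: A=23, B=48, C=48, D=48
Folded: E
Pot levels (distinct totals of non-folded players): 23, 48
Layer 1-23: 23 each from A, B, C, D = 23*4 = 92 chips; eligible A, B, C, D
Layer 24-48: 25 each from B, C, D = 25*3 = 75 chips; eligible B, C, D

Pot 1: 92 chips, eligible: A, B, C, D
Pot 2: 75 chips, eligible: B, C, D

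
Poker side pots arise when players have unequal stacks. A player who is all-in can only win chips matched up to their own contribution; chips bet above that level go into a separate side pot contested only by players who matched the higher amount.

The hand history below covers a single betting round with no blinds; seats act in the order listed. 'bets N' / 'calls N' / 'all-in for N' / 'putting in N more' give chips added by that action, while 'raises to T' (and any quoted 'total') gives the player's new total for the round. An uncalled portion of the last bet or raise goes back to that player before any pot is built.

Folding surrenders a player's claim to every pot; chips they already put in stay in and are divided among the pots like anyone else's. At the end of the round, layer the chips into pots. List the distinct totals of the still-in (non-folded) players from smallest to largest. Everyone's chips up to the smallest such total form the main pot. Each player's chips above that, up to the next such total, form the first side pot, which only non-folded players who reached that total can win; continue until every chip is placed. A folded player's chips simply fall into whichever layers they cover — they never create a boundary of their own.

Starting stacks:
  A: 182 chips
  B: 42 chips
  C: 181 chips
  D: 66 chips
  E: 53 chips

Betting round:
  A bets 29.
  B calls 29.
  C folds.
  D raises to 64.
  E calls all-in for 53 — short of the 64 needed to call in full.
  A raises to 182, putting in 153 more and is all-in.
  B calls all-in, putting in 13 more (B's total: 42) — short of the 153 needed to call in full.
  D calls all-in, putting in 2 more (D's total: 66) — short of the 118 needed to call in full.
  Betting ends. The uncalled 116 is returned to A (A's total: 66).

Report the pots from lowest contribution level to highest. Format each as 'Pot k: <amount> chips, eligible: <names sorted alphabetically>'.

Contributions (after 116 returned to A): A=66, B=42, D=66, E=53
Folded: C
Pot levels (distinct totals of non-folded players): 42, 53, 66
Layer 1-42: 42 each from A, B, D, E = 42*4 = 168 chips; eligible A, B, D, E
Layer 43-53: 11 each from A, D, E = 11*3 = 33 chips; eligible A, D, E
Layer 54-66: 13 each from A, D = 13*2 = 26 chips; eligible A, D

Pot 1: 168 chips, eligible: A, B, D, E
Pot 2: 33 chips, eligible: A, D, E
Pot 3: 26 chips, eligible: A, D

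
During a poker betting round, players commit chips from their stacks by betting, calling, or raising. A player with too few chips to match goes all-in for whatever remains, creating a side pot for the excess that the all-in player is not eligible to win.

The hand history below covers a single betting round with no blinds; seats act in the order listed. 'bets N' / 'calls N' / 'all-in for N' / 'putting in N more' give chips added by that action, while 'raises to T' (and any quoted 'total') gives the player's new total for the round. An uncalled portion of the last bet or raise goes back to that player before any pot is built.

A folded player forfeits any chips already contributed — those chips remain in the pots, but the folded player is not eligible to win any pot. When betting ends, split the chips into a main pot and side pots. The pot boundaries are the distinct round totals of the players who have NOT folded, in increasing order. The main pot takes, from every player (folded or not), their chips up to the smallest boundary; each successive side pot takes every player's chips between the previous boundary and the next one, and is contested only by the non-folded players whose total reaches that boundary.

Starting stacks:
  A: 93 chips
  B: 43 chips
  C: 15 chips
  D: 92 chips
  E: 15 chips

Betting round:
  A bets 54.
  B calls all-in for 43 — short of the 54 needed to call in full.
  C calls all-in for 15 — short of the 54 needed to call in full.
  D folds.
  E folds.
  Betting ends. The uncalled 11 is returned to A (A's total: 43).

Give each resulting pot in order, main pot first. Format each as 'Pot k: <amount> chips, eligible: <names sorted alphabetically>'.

Contributions (after 11 returned to A): A=43, B=43, C=15
Folded: D, E
Pot levels (distinct totals of non-folded players): 15, 43
Layer 1-15: 15 each from A, B, C = 15*3 = 45 chips; eligible A, B, C
Layer 16-43: 28 each from A, B = 28*2 = 56 chips; eligible A, B

Pot 1: 45 chips, eligible: A, B, C
Pot 2: 56 chips, eligible: A, B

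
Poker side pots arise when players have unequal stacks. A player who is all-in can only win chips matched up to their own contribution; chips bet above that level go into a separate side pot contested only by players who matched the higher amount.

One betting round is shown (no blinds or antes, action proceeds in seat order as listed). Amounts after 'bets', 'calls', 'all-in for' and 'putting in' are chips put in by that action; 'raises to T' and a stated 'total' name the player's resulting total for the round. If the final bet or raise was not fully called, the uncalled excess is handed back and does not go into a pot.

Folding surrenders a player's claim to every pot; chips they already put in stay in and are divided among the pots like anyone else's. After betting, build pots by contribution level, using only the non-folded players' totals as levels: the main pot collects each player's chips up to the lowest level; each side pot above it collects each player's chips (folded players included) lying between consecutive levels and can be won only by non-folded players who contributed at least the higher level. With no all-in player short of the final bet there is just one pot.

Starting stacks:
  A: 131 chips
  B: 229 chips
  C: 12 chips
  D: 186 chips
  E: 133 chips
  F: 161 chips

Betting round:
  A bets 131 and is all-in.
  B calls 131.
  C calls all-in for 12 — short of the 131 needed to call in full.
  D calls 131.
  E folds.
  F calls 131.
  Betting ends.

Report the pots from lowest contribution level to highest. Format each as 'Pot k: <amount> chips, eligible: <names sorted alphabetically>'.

Pot 1: 60 chips, eligible: A, B, C, D, F
Pot 2: 476 chips, eligible: A, B, D, F

Derivation:
Contributions: A=131, B=131, C=12, D=131, F=131
Folded: E
Pot levels (distinct totals of non-folded players): 12, 131
Layer 1-12: 12 each from A, B, C, D, F = 12*5 = 60 chips; eligible A, B, C, D, F
Layer 13-131: 119 each from A, B, D, F = 119*4 = 476 chips; eligible A, B, D, F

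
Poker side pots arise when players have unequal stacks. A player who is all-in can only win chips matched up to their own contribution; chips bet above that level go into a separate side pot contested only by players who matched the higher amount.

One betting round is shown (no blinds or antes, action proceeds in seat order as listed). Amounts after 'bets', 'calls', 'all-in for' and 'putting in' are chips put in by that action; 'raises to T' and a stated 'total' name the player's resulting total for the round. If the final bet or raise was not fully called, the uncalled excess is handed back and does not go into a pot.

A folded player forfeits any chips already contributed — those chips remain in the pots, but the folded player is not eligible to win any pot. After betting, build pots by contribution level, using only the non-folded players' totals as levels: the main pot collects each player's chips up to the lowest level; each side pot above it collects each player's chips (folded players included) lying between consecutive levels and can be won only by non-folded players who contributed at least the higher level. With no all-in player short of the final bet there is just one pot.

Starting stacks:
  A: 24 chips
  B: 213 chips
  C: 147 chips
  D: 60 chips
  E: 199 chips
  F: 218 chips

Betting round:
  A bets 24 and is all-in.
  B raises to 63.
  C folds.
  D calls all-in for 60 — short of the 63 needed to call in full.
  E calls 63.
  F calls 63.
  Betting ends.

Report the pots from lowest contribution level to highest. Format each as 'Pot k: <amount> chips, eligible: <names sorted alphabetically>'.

Pot 1: 120 chips, eligible: A, B, D, E, F
Pot 2: 144 chips, eligible: B, D, E, F
Pot 3: 9 chips, eligible: B, E, F

Derivation:
Contributions: A=24, B=63, D=60, E=63, F=63
Folded: C
Pot levels (distinct totals of non-folded players): 24, 60, 63
Layer 1-24: 24 each from A, B, D, E, F = 24*5 = 120 chips; eligible A, B, D, E, F
Layer 25-60: 36 each from B, D, E, F = 36*4 = 144 chips; eligible B, D, E, F
Layer 61-63: 3 each from B, E, F = 3*3 = 9 chips; eligible B, E, F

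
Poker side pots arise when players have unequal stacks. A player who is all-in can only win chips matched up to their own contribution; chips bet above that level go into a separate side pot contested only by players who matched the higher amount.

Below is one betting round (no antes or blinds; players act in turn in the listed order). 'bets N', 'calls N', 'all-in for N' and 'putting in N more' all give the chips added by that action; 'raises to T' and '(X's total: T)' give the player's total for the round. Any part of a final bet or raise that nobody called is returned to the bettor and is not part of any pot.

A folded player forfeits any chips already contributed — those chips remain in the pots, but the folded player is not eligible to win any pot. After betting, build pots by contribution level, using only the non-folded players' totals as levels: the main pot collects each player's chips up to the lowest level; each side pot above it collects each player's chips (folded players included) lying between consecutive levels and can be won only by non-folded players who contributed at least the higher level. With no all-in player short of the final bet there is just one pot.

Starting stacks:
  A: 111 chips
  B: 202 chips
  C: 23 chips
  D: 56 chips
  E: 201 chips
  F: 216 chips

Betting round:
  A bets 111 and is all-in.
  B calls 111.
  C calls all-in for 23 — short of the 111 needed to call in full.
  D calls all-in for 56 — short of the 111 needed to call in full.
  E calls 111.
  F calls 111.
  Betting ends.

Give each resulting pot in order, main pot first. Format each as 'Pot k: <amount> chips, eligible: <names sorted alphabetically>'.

Pot 1: 138 chips, eligible: A, B, C, D, E, F
Pot 2: 165 chips, eligible: A, B, D, E, F
Pot 3: 220 chips, eligible: A, B, E, F

Derivation:
Contributions: A=111, B=111, C=23, D=56, E=111, F=111
Pot levels (distinct totals of non-folded players): 23, 56, 111
Layer 1-23: 23 each from A, B, C, D, E, F = 23*6 = 138 chips; eligible A, B, C, D, E, F
Layer 24-56: 33 each from A, B, D, E, F = 33*5 = 165 chips; eligible A, B, D, E, F
Layer 57-111: 55 each from A, B, E, F = 55*4 = 220 chips; eligible A, B, E, F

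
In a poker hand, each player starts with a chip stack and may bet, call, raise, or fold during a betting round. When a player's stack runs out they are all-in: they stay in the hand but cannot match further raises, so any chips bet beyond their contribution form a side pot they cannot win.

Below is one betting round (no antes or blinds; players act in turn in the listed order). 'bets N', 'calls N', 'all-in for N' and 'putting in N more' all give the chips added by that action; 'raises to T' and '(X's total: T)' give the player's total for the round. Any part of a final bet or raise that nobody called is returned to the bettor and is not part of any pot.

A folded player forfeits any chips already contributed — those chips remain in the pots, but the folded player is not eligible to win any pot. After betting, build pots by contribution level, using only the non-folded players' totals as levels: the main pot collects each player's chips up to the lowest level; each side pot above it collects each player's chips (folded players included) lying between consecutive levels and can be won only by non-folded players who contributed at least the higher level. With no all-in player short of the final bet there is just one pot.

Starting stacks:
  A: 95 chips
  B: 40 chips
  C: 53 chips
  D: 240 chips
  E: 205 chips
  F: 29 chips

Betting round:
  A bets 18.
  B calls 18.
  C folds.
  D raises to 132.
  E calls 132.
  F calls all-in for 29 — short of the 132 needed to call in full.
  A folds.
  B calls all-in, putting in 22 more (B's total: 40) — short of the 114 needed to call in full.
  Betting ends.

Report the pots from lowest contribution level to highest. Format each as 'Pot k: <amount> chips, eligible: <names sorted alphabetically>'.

Pot 1: 134 chips, eligible: B, D, E, F
Pot 2: 33 chips, eligible: B, D, E
Pot 3: 184 chips, eligible: D, E

Derivation:
Contributions: A=18, B=40, D=132, E=132, F=29
Folded: A, C
Pot levels (distinct totals of non-folded players): 29, 40, 132
Layer 1-29: A 18 + B 29 + D 29 + E 29 + F 29 = 134 chips; eligible B, D, E, F
Layer 30-40: 11 each from B, D, E = 11*3 = 33 chips; eligible B, D, E
Layer 41-132: 92 each from D, E = 92*2 = 184 chips; eligible D, E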